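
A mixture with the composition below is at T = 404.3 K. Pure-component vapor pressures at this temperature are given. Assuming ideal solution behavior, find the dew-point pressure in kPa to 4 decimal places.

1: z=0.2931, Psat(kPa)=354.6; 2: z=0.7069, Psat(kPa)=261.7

Pdew = 283.4668 kPa

At the dew point ψ → 1, so Σzᵢ/Kᵢ = 1 with Kᵢ = Pᵢˢᵃᵗ/P ⇒ 1/P = Σzᵢ/Pᵢˢᵃᵗ.
1/P = 0.2931/354.6 + 0.7069/261.7 = 0.0035277 ⇒ P = 283.4668 kPa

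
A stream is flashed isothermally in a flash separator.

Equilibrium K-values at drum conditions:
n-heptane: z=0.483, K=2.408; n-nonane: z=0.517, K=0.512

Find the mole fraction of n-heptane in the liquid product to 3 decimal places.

Let ψ = V/F and solve Σ zᵢ(Kᵢ−1)/(1+ψ(Kᵢ−1)) = 0.
Check two-phase: ΣzᵢKᵢ = 1.428 > 1 and Σzᵢ/Kᵢ = 1.210 > 1, so g(0) = 0.428 > 0 and g(1) = -0.210 < 0.
Newton–Raphson from ψ = 0.5:
  ψ = 0.500: g = 0.0654, g' = -0.545 → ψ = 0.620
  ψ = 0.620: g = 0.0014, g' = -0.526 → ψ = 0.623
Converged at ψ = 0.623.
Compositions from xᵢ = zᵢ/(1+ψ(Kᵢ−1)), yᵢ = Kᵢxᵢ:
  n-heptane: x = 0.257, y = 0.620
  n-nonane: x = 0.743, y = 0.380

x_n-heptane = 0.257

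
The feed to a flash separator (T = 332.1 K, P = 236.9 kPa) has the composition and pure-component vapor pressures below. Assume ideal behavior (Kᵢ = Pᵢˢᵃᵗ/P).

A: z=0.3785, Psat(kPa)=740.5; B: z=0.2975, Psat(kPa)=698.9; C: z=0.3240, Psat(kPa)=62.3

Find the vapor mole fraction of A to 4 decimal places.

Raoult's law: Kᵢ = Pᵢˢᵃᵗ/P = Pᵢˢᵃᵗ/236.9.
  K_A = 740.5/236.9 = 3.125791, K_B = 698.9/236.9 = 2.950190, K_C = 62.3/236.9 = 0.262980
Newton–Raphson from ψ = 0.58:
  ψ = 0.5800: g = 0.21549, g' = -1.1291 → ψ = 0.7709
  ψ = 0.7709: g = -0.01624, g' = -1.3699 → ψ = 0.7590
  ψ = 0.7590: g = -0.00017, g' = -1.3409 → ψ = 0.7589
Converged at ψ = 0.7589.
Compositions from xᵢ = zᵢ/(1+ψ(Kᵢ−1)), yᵢ = Kᵢxᵢ:
  A: x = 0.1448, y = 0.4527
  B: x = 0.1200, y = 0.3539
  C: x = 0.7352, y = 0.1933

y_A = 0.4527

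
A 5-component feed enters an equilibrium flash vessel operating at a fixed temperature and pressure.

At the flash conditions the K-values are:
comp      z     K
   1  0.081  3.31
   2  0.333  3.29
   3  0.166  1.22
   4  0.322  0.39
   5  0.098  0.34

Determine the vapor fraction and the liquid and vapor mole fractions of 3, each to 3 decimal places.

Material balance + equilibrium reduce to Σ zᵢ(Kᵢ−1)/(1+ψ(Kᵢ−1)) = 0.
g(0) = ΣzᵢKᵢ − 1 = 0.725 and g(1) = 1 − Σzᵢ/Kᵢ = -0.376, so a root lies in (0, 1).
Iterate (Newton) starting at ψ = 0.5:
  ψ = 0.500: g = 0.0961, g' = -0.822 → ψ = 0.617
  ψ = 0.617: g = 0.0014, g' = -0.809 → ψ = 0.619
Converged at ψ = 0.619.
Compositions from xᵢ = zᵢ/(1+ψ(Kᵢ−1)), yᵢ = Kᵢxᵢ:
  1: x = 0.033, y = 0.110
  2: x = 0.138, y = 0.453
  3: x = 0.146, y = 0.178
  4: x = 0.517, y = 0.202
  5: x = 0.166, y = 0.056

ψ = 0.619, x_3 = 0.146, y_3 = 0.178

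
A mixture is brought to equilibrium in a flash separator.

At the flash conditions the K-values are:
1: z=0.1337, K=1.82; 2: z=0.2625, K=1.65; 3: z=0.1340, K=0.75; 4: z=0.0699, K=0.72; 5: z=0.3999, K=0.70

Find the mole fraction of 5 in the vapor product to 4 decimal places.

Material balance + equilibrium reduce to Σ zᵢ(Kᵢ−1)/(1+β(Kᵢ−1)) = 0.
Feasibility: ΣzᵢKᵢ = 1.1072, Σzᵢ/Kᵢ = 1.0796 — both > 1, two phases present.
Newton iteration, β⁰ = 0.67:
  β = 0.6700: g = -0.02486, g' = -0.1680 → β = 0.5220
  β = 0.5220: g = 0.00047, g' = -0.1751 → β = 0.5247
Converged at β = 0.5247.
Compositions from xᵢ = zᵢ/(1+β(Kᵢ−1)), yᵢ = Kᵢxᵢ:
  1: x = 0.0935, y = 0.1701
  2: x = 0.1957, y = 0.3230
  3: x = 0.1542, y = 0.1157
  4: x = 0.0819, y = 0.0590
  5: x = 0.4746, y = 0.3322

y_5 = 0.3322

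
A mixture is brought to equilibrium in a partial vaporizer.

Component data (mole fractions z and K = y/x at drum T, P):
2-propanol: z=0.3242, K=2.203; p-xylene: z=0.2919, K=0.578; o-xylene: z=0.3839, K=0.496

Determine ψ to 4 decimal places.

Material balance + equilibrium reduce to Σ zᵢ(Kᵢ−1)/(1+ψ(Kᵢ−1)) = 0.
Check two-phase: ΣzᵢKᵢ = 1.0733 > 1 and Σzᵢ/Kᵢ = 1.4262 > 1, so g(0) = 0.0733 > 0 and g(1) = -0.4262 < 0.
Newton iteration, ψ⁰ = 0.57:
  ψ = 0.5700: g = -0.20231, g' = -0.4472 → ψ = 0.1176
  ψ = 0.1176: g = 0.00637, g' = -0.5278 → ψ = 0.1297
  ψ = 0.1297: g = 0.00004, g' = -0.5209 → ψ = 0.1298
Converged at ψ = 0.1298.

ψ = 0.1298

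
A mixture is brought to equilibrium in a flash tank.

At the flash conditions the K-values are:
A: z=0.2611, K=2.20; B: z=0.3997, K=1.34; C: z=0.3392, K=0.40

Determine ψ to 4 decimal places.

ψ = 0.5488

Newton–Raphson from ψ = 0.65:
  ψ = 0.6500: g = -0.04632, g' = -0.4778 → ψ = 0.5531
  ψ = 0.5531: g = -0.00188, g' = -0.4421 → ψ = 0.5488
Converged at ψ = 0.5488.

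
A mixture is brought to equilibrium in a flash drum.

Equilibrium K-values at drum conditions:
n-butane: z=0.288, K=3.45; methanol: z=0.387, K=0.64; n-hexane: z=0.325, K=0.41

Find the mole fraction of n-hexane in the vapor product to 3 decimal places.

Iterate (Newton) starting at ψ = 0.5:
  ψ = 0.500: g = -0.1248, g' = -0.651 → ψ = 0.308
  ψ = 0.308: g = 0.0107, g' = -0.793 → ψ = 0.322
Converged at ψ = 0.322.
Compositions from xᵢ = zᵢ/(1+ψ(Kᵢ−1)), yᵢ = Kᵢxᵢ:
  n-butane: x = 0.161, y = 0.555
  methanol: x = 0.438, y = 0.280
  n-hexane: x = 0.401, y = 0.165

y_n-hexane = 0.165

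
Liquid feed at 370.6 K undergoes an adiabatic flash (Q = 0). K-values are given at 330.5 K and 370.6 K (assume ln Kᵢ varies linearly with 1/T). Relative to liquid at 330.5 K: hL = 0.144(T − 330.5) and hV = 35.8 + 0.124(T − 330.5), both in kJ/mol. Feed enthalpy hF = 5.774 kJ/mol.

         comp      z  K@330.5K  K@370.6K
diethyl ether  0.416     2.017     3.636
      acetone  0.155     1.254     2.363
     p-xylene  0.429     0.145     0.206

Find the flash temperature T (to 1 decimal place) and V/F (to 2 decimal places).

Adiabatic flash: solve Rachford–Rice at each trial T, then check hF = ψ·hV(T) + (1−ψ)·hL(T).
  T = 330.5 K: K = (2.017, 1.254, 0.145), RR gives ψ = 0.129, H_out = 4.611 kJ/mol
  T = 370.6 K: K = (3.636, 2.363, 0.206), RR gives ψ = 0.524, H_out = 24.124 kJ/mol
  T = 350.6 K: K = (2.756, 1.754, 0.175), RR gives ψ = 0.392, H_out = 16.755 kJ/mol
  T = 340.6 K: K = (2.371, 1.492, 0.160), RR gives ψ = 0.288, H_out = 11.704 kJ/mol
  T = 335.6 K: K = (2.191, 1.371, 0.152), RR gives ψ = 0.218, H_out = 8.534 kJ/mol
  T = 333.1 K: K = (2.105, 1.313, 0.149), RR gives ψ = 0.177, H_out = 6.715 kJ/mol
  T = 331.8 K: K = (2.061, 1.283, 0.147), RR gives ψ = 0.154, H_out = 5.693 kJ/mol
Linear interpolation between T = 331.8 (H_out = 5.693) and T = 333.1 (H_out = 6.715) on hF = 5.774 gives T ≈ 331.9 K, at which ψ = 0.16.

T = 331.9 K, V/F = 0.16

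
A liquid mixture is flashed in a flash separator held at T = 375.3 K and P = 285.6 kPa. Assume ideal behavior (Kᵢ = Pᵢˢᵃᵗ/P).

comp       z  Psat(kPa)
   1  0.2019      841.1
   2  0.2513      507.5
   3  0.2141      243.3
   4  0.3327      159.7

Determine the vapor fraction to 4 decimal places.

Raoult's law: Kᵢ = Pᵢˢᵃᵗ/P = Pᵢˢᵃᵗ/285.6.
  K_1 = 841.1/285.6 = 2.945028, K_2 = 507.5/285.6 = 1.776961, K_3 = 243.3/285.6 = 0.851891, K_4 = 159.7/285.6 = 0.559174
Rachford–Rice: g(ψ) = Σ zᵢ(Kᵢ−1)/(1+ψ(Kᵢ−1)) = 0.
Feasibility: ΣzᵢKᵢ = 1.4096, Σzᵢ/Kᵢ = 1.0563 — both > 1, two phases present.
Newton iteration, ψ⁰ = 0.56:
  ψ = 0.5600: g = 0.09471, g' = -0.3682 → ψ = 0.8172
  ψ = 0.8172: g = 0.00575, g' = -0.3347 → ψ = 0.8344
Converged at ψ = 0.8344.

ψ = 0.8344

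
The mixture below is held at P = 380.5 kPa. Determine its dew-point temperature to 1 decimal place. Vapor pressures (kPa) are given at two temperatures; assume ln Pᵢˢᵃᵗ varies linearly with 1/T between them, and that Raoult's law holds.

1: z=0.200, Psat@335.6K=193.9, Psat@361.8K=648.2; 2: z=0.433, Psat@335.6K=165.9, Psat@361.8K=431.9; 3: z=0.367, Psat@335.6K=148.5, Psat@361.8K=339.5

Dew-point temperature: Σzᵢ·P/Pᵢˢᵃᵗ(T) = 1. Interpolate ln Pᵢˢᵃᵗ = aᵢ + bᵢ/T.
  T = 335.6 K: ΣzᵢP/Pᵢˢᵃᵗ = 2.3259
  T = 361.8 K: ΣzᵢP/Pᵢˢᵃᵗ = 0.9102
  T = 348.7 K: ΣzᵢP/Pᵢˢᵃᵗ = 1.4267
  T = 355.2 K: ΣzᵢP/Pᵢˢᵃᵗ = 1.1363
  T = 358.5 K: ΣzᵢP/Pᵢˢᵃᵗ = 1.0158
  T = 360.1 K: ΣzᵢP/Pᵢˢᵃᵗ = 0.9629
Interpolating between 358.5 K and 360.1 K gives T ≈ 359.0 K.

T = 359.0 K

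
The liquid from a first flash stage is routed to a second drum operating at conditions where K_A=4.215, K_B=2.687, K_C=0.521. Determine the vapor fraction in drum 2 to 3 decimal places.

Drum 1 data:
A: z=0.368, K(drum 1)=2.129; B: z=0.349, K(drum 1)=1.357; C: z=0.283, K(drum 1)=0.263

Drum 1:
Let ψ₁ = V/F and solve Σ zᵢ(Kᵢ−1)/(1+ψ₁(Kᵢ−1)) = 0.
Feasibility: ΣzᵢKᵢ = 1.331, Σzᵢ/Kᵢ = 1.506 — both > 1, two phases present.
Newton–Raphson from ψ₁ = 0.61:
  ψ₁ = 0.610: g = -0.0306, g' = -0.702 → ψ₁ = 0.566
  ψ₁ = 0.566: g = -0.0010, g' = -0.658 → ψ₁ = 0.565
Converged at ψ₁ = 0.565.
Drum-1 compositions:
  A: x = 0.225, y = 0.478
  B: x = 0.290, y = 0.394
  C: x = 0.485, y = 0.128
Drum-2 feed = drum-1 liquid: z₂ = (0.2247, 0.2904, 0.4849).
Drum 2:
Let ψ₂ = V/F and solve Σ zᵢ(Kᵢ−1)/(1+ψ₂(Kᵢ−1)) = 0.
g(0) = ΣzᵢKᵢ − 1 = 0.980 and g(1) = 1 − Σzᵢ/Kᵢ = -0.092, so a root lies in (0, 1).
Newton–Raphson from ψ₂ = 0.36:
  ψ₂ = 0.360: g = 0.3590, g' = -0.981 → ψ₂ = 0.726
  ψ₂ = 0.726: g = 0.0809, g' = -0.637 → ψ₂ = 0.853
  ψ₂ = 0.853: g = 0.0013, g' = -0.623 → ψ₂ = 0.855
Converged at ψ₂ = 0.855.
  A: x = 0.060, y = 0.253
  B: x = 0.119, y = 0.320
  C: x = 0.821, y = 0.428

V/F (drum 2) = 0.855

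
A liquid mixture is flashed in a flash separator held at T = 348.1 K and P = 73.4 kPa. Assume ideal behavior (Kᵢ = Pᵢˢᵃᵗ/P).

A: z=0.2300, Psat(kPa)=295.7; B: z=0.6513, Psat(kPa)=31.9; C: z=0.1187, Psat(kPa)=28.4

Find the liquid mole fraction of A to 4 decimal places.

x_A = 0.1590

Raoult's law: Kᵢ = Pᵢˢᵃᵗ/P = Pᵢˢᵃᵗ/73.4.
  K_A = 295.7/73.4 = 4.028610, K_B = 31.9/73.4 = 0.434605, K_C = 28.4/73.4 = 0.386921
Let ψ = V/F and solve Σ zᵢ(Kᵢ−1)/(1+ψ(Kᵢ−1)) = 0.
Feasibility: ΣzᵢKᵢ = 1.2556, Σzᵢ/Kᵢ = 1.8625 — both > 1, two phases present.
Newton–Raphson from ψ = 0.5:
  ψ = 0.5000: g = -0.34126, g' = -0.8311 → ψ = 0.0894
  ψ = 0.0894: g = 0.08332, g' = -1.5873 → ψ = 0.1419
  ψ = 0.1419: g = 0.00714, g' = -1.3317 → ψ = 0.1473
Converged at ψ = 0.1473.
Compositions from xᵢ = zᵢ/(1+ψ(Kᵢ−1)), yᵢ = Kᵢxᵢ:
  A: x = 0.1590, y = 0.6407
  B: x = 0.7105, y = 0.3088
  C: x = 0.1305, y = 0.0505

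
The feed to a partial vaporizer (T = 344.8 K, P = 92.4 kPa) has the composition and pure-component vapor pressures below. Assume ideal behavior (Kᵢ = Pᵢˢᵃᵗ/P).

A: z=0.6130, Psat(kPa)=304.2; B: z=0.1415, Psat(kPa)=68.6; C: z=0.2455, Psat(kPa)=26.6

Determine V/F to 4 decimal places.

V/F = 0.8389

Raoult's law: Kᵢ = Pᵢˢᵃᵗ/P = Pᵢˢᵃᵗ/92.4.
  K_A = 304.2/92.4 = 3.292208, K_B = 68.6/92.4 = 0.742424, K_C = 26.6/92.4 = 0.287879
Rachford–Rice: g(V/F) = Σ zᵢ(Kᵢ−1)/(1+V/F(Kᵢ−1)) = 0.
Check two-phase: ΣzᵢKᵢ = 2.1939 > 1 and Σzᵢ/Kᵢ = 1.2296 > 1, so g(0) = 1.1939 > 0 and g(1) = -0.2296 < 0.
Newton iteration, V/F⁰ = 0.51:
  V/F = 0.5100: g = 0.33132, g' = -1.0040 → V/F = 0.8400
  V/F = 0.8400: g = -0.00128, g' = -1.1627 → V/F = 0.8389
Converged at V/F = 0.8389.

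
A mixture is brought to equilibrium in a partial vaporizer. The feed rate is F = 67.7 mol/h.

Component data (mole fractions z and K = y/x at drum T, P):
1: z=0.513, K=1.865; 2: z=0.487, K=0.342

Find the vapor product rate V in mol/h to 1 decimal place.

V = 14.7 mol/h

Rachford–Rice: g(ψ) = Σ zᵢ(Kᵢ−1)/(1+ψ(Kᵢ−1)) = 0.
g(0) = ΣzᵢKᵢ − 1 = 0.123 and g(1) = 1 − Σzᵢ/Kᵢ = -0.699, so a root lies in (0, 1).
Binary case is linear: z₁(K₁−1)(1+ψ(K₂−1)) + z₂(K₂−1)(1+ψ(K₁−1)) = 0
⇒ ψ = [z₁(K₁−1)+z₂(K₂−1)] / [−(K₁−1)(K₂−1)] = 0.1233/0.5692 = 0.217
Then V = ψ·F = 0.2166·67.7 = 14.7 mol/h and L = F − V = 53.0 mol/h.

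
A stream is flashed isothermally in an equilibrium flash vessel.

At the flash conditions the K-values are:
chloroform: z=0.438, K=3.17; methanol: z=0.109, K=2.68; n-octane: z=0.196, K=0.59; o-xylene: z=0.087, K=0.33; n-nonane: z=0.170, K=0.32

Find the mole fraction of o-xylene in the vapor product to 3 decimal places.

y_o-xylene = 0.056

Material balance + equilibrium reduce to Σ zᵢ(Kᵢ−1)/(1+β(Kᵢ−1)) = 0.
Feasibility: ΣzᵢKᵢ = 1.879, Σzᵢ/Kᵢ = 1.306 — both > 1, two phases present.
Iterate (Newton) starting at β = 0.31:
  β = 0.310: g = 0.3765, g' = -1.102 → β = 0.652
  β = 0.652: g = 0.0604, g' = -0.862 → β = 0.722
  β = 0.722: g = -0.0009, g' = -0.892 → β = 0.721
Converged at β = 0.721.
Compositions from xᵢ = zᵢ/(1+β(Kᵢ−1)), yᵢ = Kᵢxᵢ:
  chloroform: x = 0.171, y = 0.542
  methanol: x = 0.049, y = 0.132
  n-octane: x = 0.278, y = 0.164
  o-xylene: x = 0.168, y = 0.056
  n-nonane: x = 0.333, y = 0.107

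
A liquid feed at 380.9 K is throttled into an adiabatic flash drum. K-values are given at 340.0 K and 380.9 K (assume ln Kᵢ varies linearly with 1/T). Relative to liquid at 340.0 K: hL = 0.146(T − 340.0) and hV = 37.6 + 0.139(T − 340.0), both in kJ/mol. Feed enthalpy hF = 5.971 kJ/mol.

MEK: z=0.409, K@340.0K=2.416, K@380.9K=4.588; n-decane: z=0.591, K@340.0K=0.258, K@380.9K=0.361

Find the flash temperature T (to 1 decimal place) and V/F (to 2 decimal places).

Adiabatic flash: solve Rachford–Rice at each trial T, then check hF = ψ·hV(T) + (1−ψ)·hL(T).
  T = 340.0 K: K = (2.416, 0.258), RR gives ψ = 0.134, H_out = 5.032 kJ/mol
  T = 380.9 K: K = (4.588, 0.361), RR gives ψ = 0.475, H_out = 23.708 kJ/mol
  T = 360.4 K: K = (3.388, 0.308), RR gives ψ = 0.344, H_out = 15.846 kJ/mol
  T = 350.2 K: K = (2.875, 0.283), RR gives ψ = 0.255, H_out = 11.057 kJ/mol
  T = 345.1 K: K = (2.639, 0.270), RR gives ψ = 0.200, H_out = 8.251 kJ/mol
  T = 342.6 K: K = (2.528, 0.264), RR gives ψ = 0.169, H_out = 6.734 kJ/mol
  T = 341.3 K: K = (2.472, 0.261), RR gives ψ = 0.152, H_out = 5.900 kJ/mol
Linear interpolation between T = 341.3 (H_out = 5.900) and T = 342.6 (H_out = 6.734) on hF = 5.971 gives T ≈ 341.4 K, at which ψ = 0.15.

T = 341.4 K, V/F = 0.15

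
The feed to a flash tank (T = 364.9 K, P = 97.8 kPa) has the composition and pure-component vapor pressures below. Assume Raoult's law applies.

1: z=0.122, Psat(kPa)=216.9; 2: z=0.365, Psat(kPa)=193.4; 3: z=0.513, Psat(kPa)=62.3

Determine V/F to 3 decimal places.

Raoult's law: Kᵢ = Pᵢˢᵃᵗ/P = Pᵢˢᵃᵗ/97.8.
  K_1 = 216.9/97.8 = 2.21779, K_2 = 193.4/97.8 = 1.97751, K_3 = 62.3/97.8 = 0.63701
Rachford–Rice: g(V/F) = Σ zᵢ(Kᵢ−1)/(1+V/F(Kᵢ−1)) = 0.
g(0) = ΣzᵢKᵢ − 1 = 0.319 and g(1) = 1 − Σzᵢ/Kᵢ = -0.045, so a root lies in (0, 1).
Newton iteration, V/F⁰ = 0.4:
  V/F = 0.400: g = 0.1386, g' = -0.355 → V/F = 0.791
  V/F = 0.791: g = 0.0157, g' = -0.291 → V/F = 0.845
Converged at V/F = 0.845.

V/F = 0.845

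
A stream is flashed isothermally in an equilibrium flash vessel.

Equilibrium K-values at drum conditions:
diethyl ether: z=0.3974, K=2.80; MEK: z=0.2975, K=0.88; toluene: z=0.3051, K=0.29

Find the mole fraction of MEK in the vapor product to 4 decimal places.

y_MEK = 0.2786

Rachford–Rice: g(V/F) = Σ zᵢ(Kᵢ−1)/(1+V/F(Kᵢ−1)) = 0.
Feasibility: ΣzᵢKᵢ = 1.4630, Σzᵢ/Kᵢ = 1.5321 — both > 1, two phases present.
Iterate (Newton) starting at V/F = 0.31:
  V/F = 0.3100: g = 0.14429, g' = -0.7879 → V/F = 0.4931
  V/F = 0.4931: g = 0.00768, g' = -0.7304 → V/F = 0.5036
Converged at V/F = 0.5036.
Compositions from xᵢ = zᵢ/(1+V/F(Kᵢ−1)), yᵢ = Kᵢxᵢ:
  diethyl ether: x = 0.2084, y = 0.5836
  MEK: x = 0.3166, y = 0.2786
  toluene: x = 0.4749, y = 0.1377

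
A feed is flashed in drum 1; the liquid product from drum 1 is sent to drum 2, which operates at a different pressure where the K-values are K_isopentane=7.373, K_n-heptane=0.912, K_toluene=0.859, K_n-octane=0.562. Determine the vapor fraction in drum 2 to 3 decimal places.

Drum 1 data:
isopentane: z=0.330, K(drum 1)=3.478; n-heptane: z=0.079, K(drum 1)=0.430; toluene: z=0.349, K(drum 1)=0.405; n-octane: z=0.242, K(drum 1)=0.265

Drum 1:
Rachford–Rice: g(ψ₁) = Σ zᵢ(Kᵢ−1)/(1+ψ₁(Kᵢ−1)) = 0.
Check two-phase: ΣzᵢKᵢ = 1.387 > 1 and Σzᵢ/Kᵢ = 2.054 > 1, so g(0) = 0.387 > 0 and g(1) = -1.054 < 0.
Newton iteration, ψ₁⁰ = 0.33:
  ψ₁ = 0.330: g = -0.0988, g' = -1.071 → ψ₁ = 0.238
  ψ₁ = 0.238: g = 0.0051, g' = -1.196 → ψ₁ = 0.242
Converged at ψ₁ = 0.242.
Drum-1 compositions:
  isopentane: x = 0.206, y = 0.717
  n-heptane: x = 0.092, y = 0.039
  toluene: x = 0.408, y = 0.165
  n-octane: x = 0.294, y = 0.078
Drum-2 feed = drum-1 liquid: z₂ = (0.2063, 0.0916, 0.4077, 0.2944).
Drum 2:
Newton–Raphson from ψ₂ = 0.5:
  ψ₂ = 0.500: g = 0.0787, g' = -0.581 → ψ₂ = 0.635
  ψ₂ = 0.635: g = 0.0100, g' = -0.448 → ψ₂ = 0.658
Converged at ψ₂ = 0.658.
  isopentane: x = 0.040, y = 0.293
  n-heptane: x = 0.097, y = 0.089
  toluene: x = 0.449, y = 0.386
  n-octane: x = 0.414, y = 0.232

V/F (drum 2) = 0.658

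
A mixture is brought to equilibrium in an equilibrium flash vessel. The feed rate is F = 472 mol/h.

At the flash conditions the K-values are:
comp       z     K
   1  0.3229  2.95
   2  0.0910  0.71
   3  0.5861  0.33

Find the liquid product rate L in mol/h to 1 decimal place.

L = 390.9 mol/h

Iterate (Newton) starting at ψ = 0.5:
  ψ = 0.5000: g = -0.30256, g' = -0.9202 → ψ = 0.1712
  ψ = 0.1712: g = 0.00073, g' = -1.0343 → ψ = 0.1719
Converged at ψ = 0.1719.
Then V = ψ·F = 0.1719·472 = 81.1 mol/h and L = F − V = 390.9 mol/h.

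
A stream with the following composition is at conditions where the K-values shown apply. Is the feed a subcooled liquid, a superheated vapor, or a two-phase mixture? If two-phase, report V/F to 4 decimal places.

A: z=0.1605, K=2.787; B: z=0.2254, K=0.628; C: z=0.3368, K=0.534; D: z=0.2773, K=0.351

subcooled liquid

ΣzᵢKᵢ = 0.8660; Σzᵢ/Kᵢ = 1.8372.
Since ΣzᵢKᵢ < 1 the mixture is below its bubble point — single liquid phase.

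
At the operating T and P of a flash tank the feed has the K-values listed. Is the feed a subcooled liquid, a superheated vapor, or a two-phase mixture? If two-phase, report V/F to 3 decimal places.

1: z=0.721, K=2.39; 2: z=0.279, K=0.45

superheated vapor

ΣzᵢKᵢ = 1.849; Σzᵢ/Kᵢ = 0.922.
Since Σzᵢ/Kᵢ < 1 the mixture is above its dew point — single vapor phase.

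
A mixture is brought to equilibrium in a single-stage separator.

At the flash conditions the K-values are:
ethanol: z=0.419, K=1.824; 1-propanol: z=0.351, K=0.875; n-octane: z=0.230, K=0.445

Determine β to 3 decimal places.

β = 0.573

Rachford–Rice: g(β) = Σ zᵢ(Kᵢ−1)/(1+β(Kᵢ−1)) = 0.
g(0) = ΣzᵢKᵢ − 1 = 0.174 and g(1) = 1 − Σzᵢ/Kᵢ = -0.148, so a root lies in (0, 1).
Newton–Raphson from β = 0.64:
  β = 0.640: g = -0.0196, g' = -0.299 → β = 0.574
  β = 0.574: g = -0.0003, g' = -0.290 → β = 0.573
Converged at β = 0.573.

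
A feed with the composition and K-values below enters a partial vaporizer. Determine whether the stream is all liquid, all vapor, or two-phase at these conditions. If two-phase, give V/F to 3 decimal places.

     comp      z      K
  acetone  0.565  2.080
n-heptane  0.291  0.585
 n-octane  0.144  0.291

two-phase, V/F = 0.657

ΣzᵢKᵢ = 1.387; Σzᵢ/Kᵢ = 1.264.
Both exceed 1, so a two-phase solution exists.
Material balance + equilibrium reduce to Σ zᵢ(Kᵢ−1)/(1+ψ(Kᵢ−1)) = 0.
Iterate (Newton) starting at ψ = 0.38:
  ψ = 0.380: g = 0.1495, g' = -0.538 → ψ = 0.658
  ψ = 0.658: g = -0.0009, g' = -0.574 → ψ = 0.657
Converged at ψ = 0.657.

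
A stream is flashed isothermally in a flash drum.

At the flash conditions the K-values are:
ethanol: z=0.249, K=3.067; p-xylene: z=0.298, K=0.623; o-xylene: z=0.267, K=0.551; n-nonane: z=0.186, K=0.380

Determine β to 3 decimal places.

β = 0.173

Material balance + equilibrium reduce to Σ zᵢ(Kᵢ−1)/(1+β(Kᵢ−1)) = 0.
g(0) = ΣzᵢKᵢ − 1 = 0.167 and g(1) = 1 − Σzᵢ/Kᵢ = -0.534, so a root lies in (0, 1).
Newton–Raphson from β = 0.5:
  β = 0.500: g = -0.2071, g' = -0.561 → β = 0.131
  β = 0.131: g = 0.0339, g' = -0.851 → β = 0.171
  β = 0.171: g = 0.0014, g' = -0.782 → β = 0.173
Converged at β = 0.173.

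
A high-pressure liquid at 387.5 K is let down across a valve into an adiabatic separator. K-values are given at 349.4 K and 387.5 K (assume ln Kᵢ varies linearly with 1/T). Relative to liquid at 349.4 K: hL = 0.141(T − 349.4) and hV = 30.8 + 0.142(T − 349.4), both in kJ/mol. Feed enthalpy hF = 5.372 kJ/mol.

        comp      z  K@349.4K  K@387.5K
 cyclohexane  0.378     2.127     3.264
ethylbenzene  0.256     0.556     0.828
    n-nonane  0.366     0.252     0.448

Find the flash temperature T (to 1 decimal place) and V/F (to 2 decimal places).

Adiabatic flash: solve Rachford–Rice at each trial T, then check hF = ψ·hV(T) + (1−ψ)·hL(T).
  T = 349.4 K: K = (2.127, 0.556, 0.252), RR gives ψ = 0.054, H_out = 1.655 kJ/mol
  T = 387.5 K: K = (3.264, 0.828, 0.448), RR gives ψ = 0.619, H_out = 24.471 kJ/mol
  T = 368.4 K: K = (2.663, 0.685, 0.341), RR gives ψ = 0.340, H_out = 13.170 kJ/mol
  T = 358.9 K: K = (2.387, 0.619, 0.294), RR gives ψ = 0.205, H_out = 7.671 kJ/mol
  T = 354.1 K: K = (2.254, 0.587, 0.272), RR gives ψ = 0.132, H_out = 4.731 kJ/mol
  T = 356.5 K: K = (2.320, 0.603, 0.283), RR gives ψ = 0.169, H_out = 6.221 kJ/mol
Linear interpolation between T = 354.1 (H_out = 4.731) and T = 356.5 (H_out = 6.221) on hF = 5.372 gives T ≈ 355.1 K, at which ψ = 0.15.

T = 355.1 K, V/F = 0.15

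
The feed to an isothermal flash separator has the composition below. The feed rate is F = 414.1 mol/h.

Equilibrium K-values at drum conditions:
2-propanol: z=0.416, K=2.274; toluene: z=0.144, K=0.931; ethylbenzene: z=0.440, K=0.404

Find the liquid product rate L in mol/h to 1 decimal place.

L = 251.0 mol/h

Newton–Raphson from V/F = 0.69:
  V/F = 0.690: g = -0.1738, g' = -0.643 → V/F = 0.420
  V/F = 0.420: g = -0.0146, g' = -0.565 → V/F = 0.394
Converged at V/F = 0.394.
Then V = V/F·F = 0.3939·414.1 = 163.1 mol/h and L = F − V = 251.0 mol/h.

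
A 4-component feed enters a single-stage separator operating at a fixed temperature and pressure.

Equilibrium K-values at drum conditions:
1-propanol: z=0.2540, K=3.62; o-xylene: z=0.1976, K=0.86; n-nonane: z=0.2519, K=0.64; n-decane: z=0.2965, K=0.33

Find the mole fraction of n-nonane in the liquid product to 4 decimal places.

x_n-nonane = 0.2815

Let ψ = V/F and solve Σ zᵢ(Kᵢ−1)/(1+ψ(Kᵢ−1)) = 0.
Check two-phase: ΣzᵢKᵢ = 1.3485 > 1 and Σzᵢ/Kᵢ = 1.5920 > 1, so g(0) = 0.3485 > 0 and g(1) = -0.5920 < 0.
Newton iteration, ψ⁰ = 0.62:
  ψ = 0.6200: g = -0.23327, g' = -0.7013 → ψ = 0.2874
  ψ = 0.2874: g = 0.00363, g' = -0.8164 → ψ = 0.2918
  ψ = 0.2918: g = 0.00001, g' = -0.8106 → ψ = 0.2919
Converged at ψ = 0.2919.
Compositions from xᵢ = zᵢ/(1+ψ(Kᵢ−1)), yᵢ = Kᵢxᵢ:
  1-propanol: x = 0.1439, y = 0.5211
  o-xylene: x = 0.2060, y = 0.1772
  n-nonane: x = 0.2815, y = 0.1801
  n-decane: x = 0.3686, y = 0.1216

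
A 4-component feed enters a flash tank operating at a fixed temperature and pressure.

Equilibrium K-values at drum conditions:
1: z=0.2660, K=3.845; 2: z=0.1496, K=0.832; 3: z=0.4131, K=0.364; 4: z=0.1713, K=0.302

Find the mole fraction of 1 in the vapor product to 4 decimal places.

y_1 = 0.6361

Newton iteration, β⁰ = 0.52:
  β = 0.5200: g = -0.30257, g' = -0.9340 → β = 0.1960
  β = 0.1960: g = 0.02114, g' = -1.2219 → β = 0.2133
  β = 0.2133: g = 0.00039, g' = -1.1772 → β = 0.2137
Converged at β = 0.2137.
Compositions from xᵢ = zᵢ/(1+β(Kᵢ−1)), yᵢ = Kᵢxᵢ:
  1: x = 0.1654, y = 0.6361
  2: x = 0.1552, y = 0.1291
  3: x = 0.4781, y = 0.1740
  4: x = 0.2013, y = 0.0608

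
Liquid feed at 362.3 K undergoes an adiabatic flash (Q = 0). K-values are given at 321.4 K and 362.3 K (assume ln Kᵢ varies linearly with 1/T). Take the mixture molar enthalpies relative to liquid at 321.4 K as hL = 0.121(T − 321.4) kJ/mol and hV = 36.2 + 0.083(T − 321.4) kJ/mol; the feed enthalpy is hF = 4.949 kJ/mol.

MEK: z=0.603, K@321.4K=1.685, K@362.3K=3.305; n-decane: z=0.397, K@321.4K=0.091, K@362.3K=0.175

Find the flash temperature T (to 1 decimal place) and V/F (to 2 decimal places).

Adiabatic flash: solve Rachford–Rice at each trial T, then check hF = ψ·hV(T) + (1−ψ)·hL(T).
  T = 321.4 K: K = (1.685, 0.091), RR gives ψ = 0.084, H_out = 3.034 kJ/mol
  T = 362.3 K: K = (3.305, 0.175), RR gives ψ = 0.559, H_out = 24.305 kJ/mol
  T = 341.9 K: K = (2.410, 0.129), RR gives ψ = 0.411, H_out = 17.023 kJ/mol
  T = 331.6 K: K = (2.025, 0.109), RR gives ψ = 0.289, H_out = 11.587 kJ/mol
  T = 326.5 K: K = (1.850, 0.100), RR gives ψ = 0.202, H_out = 7.906 kJ/mol
  T = 323.9 K: K = (1.764, 0.095), RR gives ψ = 0.147, H_out = 5.613 kJ/mol
  T = 322.6 K: K = (1.723, 0.093), RR gives ψ = 0.116, H_out = 4.324 kJ/mol
Linear interpolation between T = 322.6 (H_out = 4.324) and T = 323.9 (H_out = 5.613) on hF = 4.949 gives T ≈ 323.2 K, at which ψ = 0.13.

T = 323.2 K, V/F = 0.13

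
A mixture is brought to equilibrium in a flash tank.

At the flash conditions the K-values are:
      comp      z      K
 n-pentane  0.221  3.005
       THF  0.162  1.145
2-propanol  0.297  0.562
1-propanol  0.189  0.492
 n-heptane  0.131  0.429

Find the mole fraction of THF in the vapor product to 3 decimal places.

Material balance + equilibrium reduce to Σ zᵢ(Kᵢ−1)/(1+V/F(Kᵢ−1)) = 0.
Check two-phase: ΣzᵢKᵢ = 1.166 > 1 and Σzᵢ/Kᵢ = 1.433 > 1, so g(0) = 0.166 > 0 and g(1) = -0.433 < 0.
Newton–Raphson from V/F = 0.5:
  V/F = 0.500: g = -0.1568, g' = -0.489 → V/F = 0.180
  V/F = 0.180: g = 0.0185, g' = -0.663 → V/F = 0.207
  V/F = 0.207: g = 0.0005, g' = -0.631 → V/F = 0.208
Converged at V/F = 0.208.
Compositions from xᵢ = zᵢ/(1+V/F(Kᵢ−1)), yᵢ = Kᵢxᵢ:
  n-pentane: x = 0.156, y = 0.469
  THF: x = 0.157, y = 0.180
  2-propanol: x = 0.327, y = 0.184
  1-propanol: x = 0.211, y = 0.104
  n-heptane: x = 0.149, y = 0.064

y_THF = 0.180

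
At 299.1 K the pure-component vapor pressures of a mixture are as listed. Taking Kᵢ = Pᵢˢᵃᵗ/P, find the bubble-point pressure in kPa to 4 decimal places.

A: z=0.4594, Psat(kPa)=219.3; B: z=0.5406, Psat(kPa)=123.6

At the bubble point ψ → 0, so ΣzᵢKᵢ = 1 with Kᵢ = Pᵢˢᵃᵗ/P ⇒ P = ΣzᵢPᵢˢᵃᵗ.
P = 0.4594·219.3 + 0.5406·123.6 = 167.5646 kPa

Pbub = 167.5646 kPa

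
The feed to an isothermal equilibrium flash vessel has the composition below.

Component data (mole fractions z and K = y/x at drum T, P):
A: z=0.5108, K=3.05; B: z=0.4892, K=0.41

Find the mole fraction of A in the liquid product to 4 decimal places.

x_A = 0.2235

Material balance + equilibrium reduce to Σ zᵢ(Kᵢ−1)/(1+β(Kᵢ−1)) = 0.
Check two-phase: ΣzᵢKᵢ = 1.7585 > 1 and Σzᵢ/Kᵢ = 1.3606 > 1, so g(0) = 0.7585 > 0 and g(1) = -0.3606 < 0.
Newton–Raphson from β = 0.5:
  β = 0.5000: g = 0.10770, g' = -0.8661 → β = 0.6244
  β = 0.6244: g = 0.00233, g' = -0.8398 → β = 0.6271
Converged at β = 0.6271.
Compositions from xᵢ = zᵢ/(1+β(Kᵢ−1)), yᵢ = Kᵢxᵢ:
  A: x = 0.2235, y = 0.6816
  B: x = 0.7765, y = 0.3184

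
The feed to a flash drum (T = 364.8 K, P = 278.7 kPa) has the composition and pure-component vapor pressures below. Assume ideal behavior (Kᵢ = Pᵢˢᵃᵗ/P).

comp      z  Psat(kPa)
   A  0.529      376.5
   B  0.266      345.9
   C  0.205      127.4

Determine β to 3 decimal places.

Raoult's law: Kᵢ = Pᵢˢᵃᵗ/P = Pᵢˢᵃᵗ/278.7.
  K_A = 376.5/278.7 = 1.35091, K_B = 345.9/278.7 = 1.24112, K_C = 127.4/278.7 = 0.45712
Material balance + equilibrium reduce to Σ zᵢ(Kᵢ−1)/(1+β(Kᵢ−1)) = 0.
Feasibility: ΣzᵢKᵢ = 1.138, Σzᵢ/Kᵢ = 1.054 — both > 1, two phases present.
Newton–Raphson from β = 0.43:
  β = 0.430: g = 0.0742, g' = -0.165 → β = 0.881
  β = 0.881: g = -0.0185, g' = -0.270 → β = 0.812
  β = 0.812: g = -0.0010, g' = -0.244 → β = 0.808
Converged at β = 0.808.

β = 0.808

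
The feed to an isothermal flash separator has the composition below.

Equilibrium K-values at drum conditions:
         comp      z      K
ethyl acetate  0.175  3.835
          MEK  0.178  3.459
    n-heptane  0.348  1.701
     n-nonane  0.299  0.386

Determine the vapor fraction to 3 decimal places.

ψ = 0.918

Let ψ = V/F and solve Σ zᵢ(Kᵢ−1)/(1+ψ(Kᵢ−1)) = 0.
Check two-phase: ΣzᵢKᵢ = 1.994 > 1 and Σzᵢ/Kᵢ = 1.076 > 1, so g(0) = 0.994 > 0 and g(1) = -0.076 < 0.
Iterate (Newton) starting at ψ = 0.5:
  ψ = 0.500: g = 0.3173, g' = -0.786 → ψ = 0.904
  ψ = 0.904: g = 0.0119, g' = -0.848 → ψ = 0.918
Converged at ψ = 0.918.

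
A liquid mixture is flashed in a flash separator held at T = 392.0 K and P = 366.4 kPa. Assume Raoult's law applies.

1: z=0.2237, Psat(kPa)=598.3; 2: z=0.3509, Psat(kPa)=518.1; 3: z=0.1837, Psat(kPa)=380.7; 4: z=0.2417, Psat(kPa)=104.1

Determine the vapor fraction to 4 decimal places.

Raoult's law: Kᵢ = Pᵢˢᵃᵗ/P = Pᵢˢᵃᵗ/366.4.
  K_1 = 598.3/366.4 = 1.632915, K_2 = 518.1/366.4 = 1.414028, K_3 = 380.7/366.4 = 1.039028, K_4 = 104.1/366.4 = 0.284116
Rachford–Rice: g(ψ) = Σ zᵢ(Kᵢ−1)/(1+ψ(Kᵢ−1)) = 0.
Check two-phase: ΣzᵢKᵢ = 1.1210 > 1 and Σzᵢ/Kᵢ = 1.4127 > 1, so g(0) = 0.1210 > 0 and g(1) = -0.4127 < 0.
Newton iteration, ψ⁰ = 0.5:
  ψ = 0.5000: g = -0.03455, g' = -0.3937 → ψ = 0.4123
  ψ = 0.4123: g = -0.00204, g' = -0.3498 → ψ = 0.4064
Converged at ψ = 0.4064.

ψ = 0.4064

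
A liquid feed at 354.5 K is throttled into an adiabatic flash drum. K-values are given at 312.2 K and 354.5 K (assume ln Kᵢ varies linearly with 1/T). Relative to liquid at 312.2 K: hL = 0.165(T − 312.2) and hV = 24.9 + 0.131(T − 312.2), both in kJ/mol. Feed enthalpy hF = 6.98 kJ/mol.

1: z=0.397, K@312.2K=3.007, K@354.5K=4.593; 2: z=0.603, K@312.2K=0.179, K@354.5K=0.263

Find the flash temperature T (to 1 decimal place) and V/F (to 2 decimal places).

T = 320.3 K, V/F = 0.23

Adiabatic flash: solve Rachford–Rice at each trial T, then check hF = ψ·hV(T) + (1−ψ)·hL(T).
  T = 312.2 K: K = (3.007, 0.179), RR gives ψ = 0.183, H_out = 4.559 kJ/mol
  T = 354.5 K: K = (4.593, 0.263), RR gives ψ = 0.371, H_out = 15.680 kJ/mol
  T = 333.4 K: K = (3.768, 0.220), RR gives ψ = 0.291, H_out = 10.534 kJ/mol
  T = 322.8 K: K = (3.379, 0.199), RR gives ψ = 0.242, H_out = 7.691 kJ/mol
  T = 317.5 K: K = (3.191, 0.189), RR gives ψ = 0.214, H_out = 6.169 kJ/mol
  T = 320.1 K: K = (3.282, 0.194), RR gives ψ = 0.228, H_out = 6.926 kJ/mol
  T = 321.5 K: K = (3.332, 0.197), RR gives ψ = 0.236, H_out = 7.325 kJ/mol
Linear interpolation between T = 320.1 (H_out = 6.926) and T = 321.5 (H_out = 7.325) on hF = 6.98 gives T ≈ 320.3 K, at which ψ = 0.23.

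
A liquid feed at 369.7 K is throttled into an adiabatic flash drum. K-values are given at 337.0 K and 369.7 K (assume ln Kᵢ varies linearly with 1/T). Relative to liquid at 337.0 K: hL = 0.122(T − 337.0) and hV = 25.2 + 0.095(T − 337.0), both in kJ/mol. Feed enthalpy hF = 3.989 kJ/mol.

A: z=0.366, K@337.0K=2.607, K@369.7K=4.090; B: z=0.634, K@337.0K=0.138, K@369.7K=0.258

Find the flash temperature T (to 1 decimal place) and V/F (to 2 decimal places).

T = 345.8 K, V/F = 0.12

Adiabatic flash: solve Rachford–Rice at each trial T, then check hF = ψ·hV(T) + (1−ψ)·hL(T).
  T = 337.0 K: K = (2.607, 0.138), RR gives ψ = 0.030, H_out = 0.758 kJ/mol
  T = 369.7 K: K = (4.090, 0.258), RR gives ψ = 0.288, H_out = 10.995 kJ/mol
  T = 353.4 K: K = (3.302, 0.192), RR gives ψ = 0.177, H_out = 6.391 kJ/mol
  T = 345.2 K: K = (2.942, 0.163), RR gives ψ = 0.111, H_out = 3.772 kJ/mol
  T = 349.3 K: K = (3.119, 0.177), RR gives ψ = 0.146, H_out = 5.120 kJ/mol
  T = 347.2 K: K = (3.028, 0.170), RR gives ψ = 0.128, H_out = 4.440 kJ/mol
Linear interpolation between T = 345.2 (H_out = 3.772) and T = 347.2 (H_out = 4.440) on hF = 3.989 gives T ≈ 345.8 K, at which ψ = 0.12.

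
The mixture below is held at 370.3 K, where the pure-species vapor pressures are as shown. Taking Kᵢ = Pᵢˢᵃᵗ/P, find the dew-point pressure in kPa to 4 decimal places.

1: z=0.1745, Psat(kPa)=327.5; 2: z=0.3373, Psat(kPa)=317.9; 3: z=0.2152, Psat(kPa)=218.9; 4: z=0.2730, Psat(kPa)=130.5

Pdew = 214.1832 kPa

At the dew point ψ → 1, so Σzᵢ/Kᵢ = 1 with Kᵢ = Pᵢˢᵃᵗ/P ⇒ 1/P = Σzᵢ/Pᵢˢᵃᵗ.
1/P = 0.1745/327.5 + 0.3373/317.9 + 0.2152/218.9 + 0.2730/130.5 = 0.0046689 ⇒ P = 214.1832 kPa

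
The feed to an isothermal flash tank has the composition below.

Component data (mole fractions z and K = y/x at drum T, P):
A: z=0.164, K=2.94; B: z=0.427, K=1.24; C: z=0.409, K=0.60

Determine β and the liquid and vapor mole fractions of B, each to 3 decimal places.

Rachford–Rice: g(β) = Σ zᵢ(Kᵢ−1)/(1+β(Kᵢ−1)) = 0.
g(0) = ΣzᵢKᵢ − 1 = 0.257 and g(1) = 1 − Σzᵢ/Kᵢ = -0.082, so a root lies in (0, 1).
Newton–Raphson from β = 0.53:
  β = 0.530: g = 0.0402, g' = -0.275 → β = 0.676
  β = 0.676: g = 0.0015, g' = -0.257 → β = 0.682
Converged at β = 0.682.
Compositions from xᵢ = zᵢ/(1+β(Kᵢ−1)), yᵢ = Kᵢxᵢ:
  A: x = 0.071, y = 0.208
  B: x = 0.367, y = 0.455
  C: x = 0.562, y = 0.337

β = 0.682, x_B = 0.367, y_B = 0.455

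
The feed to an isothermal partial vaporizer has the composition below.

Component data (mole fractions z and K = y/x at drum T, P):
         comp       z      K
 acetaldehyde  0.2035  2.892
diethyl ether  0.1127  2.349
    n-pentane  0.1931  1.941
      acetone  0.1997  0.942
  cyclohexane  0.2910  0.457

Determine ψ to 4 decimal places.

Let ψ = V/F and solve Σ zᵢ(Kᵢ−1)/(1+ψ(Kᵢ−1)) = 0.
g(0) = ΣzᵢKᵢ − 1 = 0.5492 and g(1) = 1 − Σzᵢ/Kᵢ = -0.0666, so a root lies in (0, 1).
Iterate (Newton) starting at ψ = 0.31:
  ψ = 0.3100: g = 0.28877, g' = -0.6186 → ψ = 0.7768
  ψ = 0.7768: g = 0.04969, g' = -0.4828 → ψ = 0.8797
  ψ = 0.8797: g = -0.00130, g' = -0.5119 → ψ = 0.8772
Converged at ψ = 0.8772.

ψ = 0.8772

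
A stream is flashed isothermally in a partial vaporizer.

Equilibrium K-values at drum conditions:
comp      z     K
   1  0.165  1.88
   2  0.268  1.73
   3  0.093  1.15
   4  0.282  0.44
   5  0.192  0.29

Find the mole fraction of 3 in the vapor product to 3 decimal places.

y_3 = 0.105

Rachford–Rice: g(ψ) = Σ zᵢ(Kᵢ−1)/(1+ψ(Kᵢ−1)) = 0.
Check two-phase: ΣzᵢKᵢ = 1.061 > 1 and Σzᵢ/Kᵢ = 1.627 > 1, so g(0) = 0.061 > 0 and g(1) = -0.627 < 0.
Newton iteration, ψ⁰ = 0.4:
  ψ = 0.400: g = -0.1219, g' = -0.493 → ψ = 0.153
  ψ = 0.153: g = -0.0079, g' = -0.444 → ψ = 0.135
Converged at ψ = 0.135.
Compositions from xᵢ = zᵢ/(1+ψ(Kᵢ−1)), yᵢ = Kᵢxᵢ:
  1: x = 0.147, y = 0.277
  2: x = 0.244, y = 0.422
  3: x = 0.091, y = 0.105
  4: x = 0.305, y = 0.134
  5: x = 0.212, y = 0.062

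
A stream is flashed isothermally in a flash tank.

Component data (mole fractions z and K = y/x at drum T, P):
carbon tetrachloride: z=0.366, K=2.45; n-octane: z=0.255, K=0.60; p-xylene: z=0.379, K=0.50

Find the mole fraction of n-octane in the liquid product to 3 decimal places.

Let ψ = V/F and solve Σ zᵢ(Kᵢ−1)/(1+ψ(Kᵢ−1)) = 0.
g(0) = ΣzᵢKᵢ − 1 = 0.239 and g(1) = 1 − Σzᵢ/Kᵢ = -0.332, so a root lies in (0, 1).
Newton iteration, ψ⁰ = 0.5:
  ψ = 0.500: g = -0.0725, g' = -0.491 → ψ = 0.352
  ψ = 0.352: g = 0.0025, g' = -0.532 → ψ = 0.357
Converged at ψ = 0.357.
Compositions from xᵢ = zᵢ/(1+ψ(Kᵢ−1)), yᵢ = Kᵢxᵢ:
  carbon tetrachloride: x = 0.241, y = 0.591
  n-octane: x = 0.297, y = 0.178
  p-xylene: x = 0.461, y = 0.231

x_n-octane = 0.297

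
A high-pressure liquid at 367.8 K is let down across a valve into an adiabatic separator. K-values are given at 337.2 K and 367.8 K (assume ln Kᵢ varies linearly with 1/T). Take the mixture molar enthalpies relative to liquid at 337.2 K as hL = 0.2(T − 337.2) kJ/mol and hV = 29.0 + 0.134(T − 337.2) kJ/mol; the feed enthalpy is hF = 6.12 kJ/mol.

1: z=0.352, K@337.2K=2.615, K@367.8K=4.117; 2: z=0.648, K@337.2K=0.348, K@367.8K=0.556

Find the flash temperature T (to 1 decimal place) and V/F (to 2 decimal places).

Adiabatic flash: solve Rachford–Rice at each trial T, then check hF = ψ·hV(T) + (1−ψ)·hL(T).
  T = 337.2 K: K = (2.615, 0.348), RR gives ψ = 0.139, H_out = 4.021 kJ/mol
  T = 367.8 K: K = (4.117, 0.556), RR gives ψ = 0.585, H_out = 21.901 kJ/mol
  T = 352.5 K: K = (3.314, 0.444), RR gives ψ = 0.353, H_out = 12.953 kJ/mol
  T = 344.9 K: K = (2.954, 0.395), RR gives ψ = 0.250, H_out = 8.657 kJ/mol
  T = 341.0 K: K = (2.779, 0.371), RR gives ψ = 0.195, H_out = 6.364 kJ/mol
  T = 339.1 K: K = (2.696, 0.359), RR gives ψ = 0.167, H_out = 5.209 kJ/mol
Linear interpolation between T = 339.1 (H_out = 5.209) and T = 341.0 (H_out = 6.364) on hF = 6.12 gives T ≈ 340.6 K, at which ψ = 0.19.

T = 340.6 K, V/F = 0.19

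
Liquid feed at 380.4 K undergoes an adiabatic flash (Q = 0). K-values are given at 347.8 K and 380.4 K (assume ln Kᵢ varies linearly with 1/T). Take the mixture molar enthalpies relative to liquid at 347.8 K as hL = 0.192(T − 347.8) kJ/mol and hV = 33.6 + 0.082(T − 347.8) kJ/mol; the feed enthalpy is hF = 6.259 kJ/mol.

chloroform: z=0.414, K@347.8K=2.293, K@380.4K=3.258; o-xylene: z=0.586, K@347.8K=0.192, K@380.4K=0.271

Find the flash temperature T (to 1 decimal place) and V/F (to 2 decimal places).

T = 356.3 K, V/F = 0.14

Adiabatic flash: solve Rachford–Rice at each trial T, then check hF = ψ·hV(T) + (1−ψ)·hL(T).
  T = 347.8 K: K = (2.293, 0.192), RR gives ψ = 0.059, H_out = 1.988 kJ/mol
  T = 380.4 K: K = (3.258, 0.271), RR gives ψ = 0.308, H_out = 15.515 kJ/mol
  T = 364.1 K: K = (2.755, 0.230), RR gives ψ = 0.204, H_out = 9.607 kJ/mol
  T = 356.0 K: K = (2.520, 0.211), RR gives ψ = 0.139, H_out = 6.118 kJ/mol
  T = 360.1 K: K = (2.638, 0.220), RR gives ψ = 0.173, H_out = 7.944 kJ/mol
  T = 358.1 K: K = (2.580, 0.216), RR gives ψ = 0.157, H_out = 7.070 kJ/mol
Linear interpolation between T = 356.0 (H_out = 6.118) and T = 358.1 (H_out = 7.070) on hF = 6.259 gives T ≈ 356.3 K, at which ψ = 0.14.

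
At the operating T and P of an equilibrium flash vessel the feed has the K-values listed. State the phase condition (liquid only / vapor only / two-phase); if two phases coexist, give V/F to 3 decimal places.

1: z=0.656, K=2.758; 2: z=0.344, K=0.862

vapor only

ΣzᵢKᵢ = 2.106; Σzᵢ/Kᵢ = 0.637.
Since Σzᵢ/Kᵢ < 1 the mixture is above its dew point — single vapor phase.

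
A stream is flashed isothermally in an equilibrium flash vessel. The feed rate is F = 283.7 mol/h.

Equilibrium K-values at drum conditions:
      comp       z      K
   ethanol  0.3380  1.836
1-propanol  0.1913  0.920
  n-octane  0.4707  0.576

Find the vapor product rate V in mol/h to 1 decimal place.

V = 65.5 mol/h

Material balance + equilibrium reduce to Σ zᵢ(Kᵢ−1)/(1+ψ(Kᵢ−1)) = 0.
Check two-phase: ΣzᵢKᵢ = 1.0677 > 1 and Σzᵢ/Kᵢ = 1.2092 > 1, so g(0) = 0.0677 > 0 and g(1) = -0.2092 < 0.
Newton–Raphson from ψ = 0.5:
  ψ = 0.5000: g = -0.06994, g' = -0.2551 → ψ = 0.2258
  ψ = 0.2258: g = 0.00140, g' = -0.2719 → ψ = 0.2310
Converged at ψ = 0.2310.
Then V = ψ·F = 0.2310·283.7 = 65.5 mol/h and L = F − V = 218.2 mol/h.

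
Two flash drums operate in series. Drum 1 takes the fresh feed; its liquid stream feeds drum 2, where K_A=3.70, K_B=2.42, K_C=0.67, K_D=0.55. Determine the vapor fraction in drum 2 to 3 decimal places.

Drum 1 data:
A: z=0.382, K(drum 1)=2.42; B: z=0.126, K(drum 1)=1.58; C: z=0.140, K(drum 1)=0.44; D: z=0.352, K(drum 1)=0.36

Drum 1:
Rachford–Rice: g(ψ₁) = Σ zᵢ(Kᵢ−1)/(1+ψ₁(Kᵢ−1)) = 0.
Check two-phase: ΣzᵢKᵢ = 1.312 > 1 and Σzᵢ/Kᵢ = 1.534 > 1, so g(0) = 0.312 > 0 and g(1) = -0.534 < 0.
Newton iteration, ψ₁⁰ = 0.5:
  ψ₁ = 0.500: g = -0.0663, g' = -0.685 → ψ₁ = 0.403
  ψ₁ = 0.403: g = -0.0008, g' = -0.674 → ψ₁ = 0.402
Converged at ψ₁ = 0.402.
Drum-1 compositions:
  A: x = 0.243, y = 0.588
  B: x = 0.102, y = 0.161
  C: x = 0.181, y = 0.080
  D: x = 0.474, y = 0.171
Drum-2 feed = drum-1 liquid: z₂ = (0.2432, 0.1022, 0.1807, 0.4740).
Drum 2:
Material balance + equilibrium reduce to Σ zᵢ(Kᵢ−1)/(1+ψ₂(Kᵢ−1)) = 0.
Check two-phase: ΣzᵢKᵢ = 1.529 > 1 and Σzᵢ/Kᵢ = 1.239 > 1, so g(0) = 0.529 > 0 and g(1) = -0.239 < 0.
Newton–Raphson from ψ₂ = 0.5:
  ψ₂ = 0.500: g = 0.0176, g' = -0.579 → ψ₂ = 0.530
  ψ₂ = 0.530: g = 0.0003, g' = -0.561 → ψ₂ = 0.531
Converged at ψ₂ = 0.531.
  A: x = 0.100, y = 0.370
  B: x = 0.058, y = 0.141
  C: x = 0.219, y = 0.147
  D: x = 0.623, y = 0.343

V/F (drum 2) = 0.531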